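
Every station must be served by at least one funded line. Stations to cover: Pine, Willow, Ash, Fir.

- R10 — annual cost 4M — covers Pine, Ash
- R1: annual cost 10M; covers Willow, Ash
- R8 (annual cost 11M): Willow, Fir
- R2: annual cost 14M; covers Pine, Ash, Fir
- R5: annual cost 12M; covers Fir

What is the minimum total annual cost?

Choose R10 and R8: together they cover Pine, Willow, Ash, Fir — every station.
Total annual cost: 4 + 11 = 15.
No cover costs less than 15.

15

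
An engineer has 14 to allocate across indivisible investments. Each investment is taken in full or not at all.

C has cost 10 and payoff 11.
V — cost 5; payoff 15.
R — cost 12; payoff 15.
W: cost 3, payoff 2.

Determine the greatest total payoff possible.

17

Allowing fractional choices, the relaxed optimum would be about 26.2, but investments are indivisible.
V + W: cost 5 + 3 = 8 ≤ 14, payoff 15 + 2 = 17.
V: cost 5 ≤ 14, payoff 15.
R: cost 12 ≤ 14, payoff 15.
Best is V and W with total payoff 17.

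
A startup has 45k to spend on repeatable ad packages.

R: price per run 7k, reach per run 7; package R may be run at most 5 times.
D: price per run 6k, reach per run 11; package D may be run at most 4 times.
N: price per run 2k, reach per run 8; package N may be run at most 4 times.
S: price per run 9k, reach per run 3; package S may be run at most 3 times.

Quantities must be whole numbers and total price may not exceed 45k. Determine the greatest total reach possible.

2×R, 4×D, and 3×N: price 44 ≤ 45, reach 2·7 + 4·11 + 3·8 = 82.
1×R, 4×D, and 4×N: price 39 ≤ 45, reach 1·7 + 4·11 + 4·8 = 83.
Best is 83.

83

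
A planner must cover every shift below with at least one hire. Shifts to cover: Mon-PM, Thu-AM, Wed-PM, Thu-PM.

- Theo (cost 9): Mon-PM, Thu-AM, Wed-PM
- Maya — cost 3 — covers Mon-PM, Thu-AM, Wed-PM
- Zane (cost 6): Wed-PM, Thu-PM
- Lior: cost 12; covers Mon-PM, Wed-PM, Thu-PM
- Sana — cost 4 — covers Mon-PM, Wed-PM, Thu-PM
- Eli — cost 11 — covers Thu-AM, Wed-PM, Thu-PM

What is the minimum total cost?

7

Choose Maya and Sana: together they cover Mon-PM, Thu-AM, Wed-PM, Thu-PM — every shift.
Total cost: 3 + 4 = 7.
No cover costs less than 7.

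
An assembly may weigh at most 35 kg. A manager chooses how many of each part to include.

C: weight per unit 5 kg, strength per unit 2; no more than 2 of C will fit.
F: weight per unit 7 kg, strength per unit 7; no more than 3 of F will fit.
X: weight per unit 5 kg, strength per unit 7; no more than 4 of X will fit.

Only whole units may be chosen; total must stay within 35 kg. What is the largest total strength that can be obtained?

42

Take 2×F and 4×X: weight 34 ≤ 35, strength 2·7 + 4·7 = 42.
X has the best ratio (7/5) and is taken to its limit of 4; remaining capacity is filled optimally with the others.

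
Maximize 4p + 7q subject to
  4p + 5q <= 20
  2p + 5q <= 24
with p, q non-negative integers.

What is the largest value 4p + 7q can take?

(p,q)=(0,4): 4·0+5·4=20≤20, 2·0+5·4=20≤24, objective 28.
(p,q)=(1,3): 4·1+5·3=19≤20, 2·1+5·3=17≤24, objective 25.
(p,q)=(0,3): 4·0+5·3=15≤20, 2·0+5·3=15≤24, objective 21.
The best lattice point is (0,4), giving 28.

28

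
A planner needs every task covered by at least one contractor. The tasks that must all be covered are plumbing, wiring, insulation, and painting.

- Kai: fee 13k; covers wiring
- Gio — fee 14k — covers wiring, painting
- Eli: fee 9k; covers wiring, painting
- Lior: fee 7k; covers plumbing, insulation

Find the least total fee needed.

16

This is an integer covering problem.
Choose Eli and Lior: together they cover plumbing, wiring, insulation, painting — every task.
Total fee: 9 + 7 = 16.
No cover costs less than 16.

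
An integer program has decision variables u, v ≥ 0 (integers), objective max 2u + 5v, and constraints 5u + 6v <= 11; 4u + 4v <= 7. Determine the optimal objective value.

Relaxing integrality, the LP optimum is 8.75 at (u,v) = (0, 1.75), which is not an integer point.
(u,v)=(0,1): 5·0+6·1=6≤11, 4·0+4·1=4≤7, objective 5.
(u,v)=(1,0): 5·1+6·0=5≤11, 4·1+4·0=4≤7, objective 2.
The best lattice point is (0,1), giving 5.

5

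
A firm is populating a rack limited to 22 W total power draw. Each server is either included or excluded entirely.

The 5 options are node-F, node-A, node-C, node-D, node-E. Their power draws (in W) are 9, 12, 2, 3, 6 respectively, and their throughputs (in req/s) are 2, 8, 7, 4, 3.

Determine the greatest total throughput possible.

Take node-A, node-C, and node-D: power draw 12 + 2 + 3 = 17 ≤ 22, throughput 8 + 7 + 4 = 19.
No other feasible combination does better.

19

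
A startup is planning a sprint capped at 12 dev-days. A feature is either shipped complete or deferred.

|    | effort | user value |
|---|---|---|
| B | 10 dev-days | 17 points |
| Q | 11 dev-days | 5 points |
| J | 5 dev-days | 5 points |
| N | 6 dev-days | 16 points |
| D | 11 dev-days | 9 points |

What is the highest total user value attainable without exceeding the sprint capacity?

Allowing fractional choices, the relaxed optimum would be about 26.2, but features are indivisible.
B: effort 10 ≤ 12, user value 17.
J + N: effort 5 + 6 = 11 ≤ 12, user value 5 + 16 = 21.
N: effort 6 ≤ 12, user value 16.
Best is J and N with total user value 21.

21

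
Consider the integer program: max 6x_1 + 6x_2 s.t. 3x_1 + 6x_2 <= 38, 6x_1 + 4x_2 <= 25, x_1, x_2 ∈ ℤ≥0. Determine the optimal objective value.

The continuous relaxation peaks at (0, 6.25) with value 37.50; rounding to a feasible lattice point costs some objective.
(x_1,x_2)=(0,6): 3·0+6·6=36≤38, 6·0+4·6=24≤25, objective 36.
(x_1,x_2)=(0,5): 3·0+6·5=30≤38, 6·0+4·5=20≤25, objective 30.
Maximum is 36 at (x_1,x_2)=(0,6).

36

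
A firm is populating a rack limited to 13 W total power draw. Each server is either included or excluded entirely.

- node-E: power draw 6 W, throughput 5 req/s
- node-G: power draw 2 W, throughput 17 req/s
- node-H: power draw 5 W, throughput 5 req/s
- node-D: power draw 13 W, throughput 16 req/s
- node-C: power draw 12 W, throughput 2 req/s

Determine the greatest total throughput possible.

27

node-G + node-H: power draw 2 + 5 = 7 ≤ 13, throughput 17 + 5 = 22.
node-E + node-G: power draw 6 + 2 = 8 ≤ 13, throughput 5 + 17 = 22.
node-E + node-G + node-H: power draw 6 + 2 + 5 = 13 ≤ 13, throughput 5 + 17 + 5 = 27.
Best is node-E, node-G, and node-H with total throughput 27.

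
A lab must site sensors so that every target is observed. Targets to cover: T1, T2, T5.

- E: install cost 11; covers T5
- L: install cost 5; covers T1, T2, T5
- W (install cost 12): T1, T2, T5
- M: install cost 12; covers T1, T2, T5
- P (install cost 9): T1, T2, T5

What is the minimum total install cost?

5

L alone covers T1, T2, T5 — every target.
Total install cost: 5.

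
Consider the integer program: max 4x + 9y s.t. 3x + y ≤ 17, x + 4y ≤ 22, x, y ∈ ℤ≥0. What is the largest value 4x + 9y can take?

Relaxing integrality, the LP optimum is 56.82 at (x,y) = (4.18, 4.45), which is not an integer point.
(x,y)=(2,5): 3·2+1·5=11≤17, 1·2+4·5=22≤22, objective 53.
(x,y)=(4,4): 3·4+1·4=16≤17, 1·4+4·4=20≤22, objective 52.
(x,y)=(1,5): 3·1+1·5=8≤17, 1·1+4·5=21≤22, objective 49.
Maximum is 53 at (x,y)=(2,5).

53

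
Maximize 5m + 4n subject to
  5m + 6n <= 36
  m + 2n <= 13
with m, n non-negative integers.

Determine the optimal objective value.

The continuous relaxation peaks at (7.2, 0) with value 36.00; rounding to a feasible lattice point costs some objective.
(m,n)=(7,0): 5·7+6·0=35≤36, 1·7+2·0=7≤13, objective 35.
(m,n)=(6,1): 5·6+6·1=36≤36, 1·6+2·1=8≤13, objective 34.
(m,n)=(6,0): 5·6+6·0=30≤36, 1·6+2·0=6≤13, objective 30.
No feasible integer point exceeds 35.

35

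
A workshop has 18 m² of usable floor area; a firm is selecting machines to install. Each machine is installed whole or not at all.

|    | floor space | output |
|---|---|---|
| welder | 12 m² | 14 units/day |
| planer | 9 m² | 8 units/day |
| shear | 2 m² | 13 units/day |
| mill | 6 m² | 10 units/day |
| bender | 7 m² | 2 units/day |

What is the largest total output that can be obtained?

This is an integer program with binary decision variables.
Take planer, shear, and mill: floor space 9 + 2 + 6 = 17 ≤ 18, output 8 + 13 + 10 = 31.
No other feasible combination does better.

31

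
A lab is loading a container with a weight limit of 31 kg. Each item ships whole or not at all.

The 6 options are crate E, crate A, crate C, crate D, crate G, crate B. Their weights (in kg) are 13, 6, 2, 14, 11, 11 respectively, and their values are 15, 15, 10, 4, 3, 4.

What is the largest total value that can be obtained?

40

This is a 0-1 knapsack instance.
Allowing fractional choices, the relaxed optimum would be about 43.6, but items are indivisible.
crate E + crate A + crate C: weight 13 + 6 + 2 = 21 ≤ 31, value 15 + 15 + 10 = 40.
crate E + crate A + crate G: weight 13 + 6 + 11 = 30 ≤ 31, value 15 + 15 + 3 = 33.
crate E + crate A + crate B: weight 13 + 6 + 11 = 30 ≤ 31, value 15 + 15 + 4 = 34.
Best is crate E, crate A, and crate C with total value 40.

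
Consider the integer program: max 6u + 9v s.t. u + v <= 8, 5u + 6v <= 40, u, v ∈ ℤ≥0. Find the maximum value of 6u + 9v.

57

(u,v)=(2,5) is feasible, giving 57.
(u,v)=(3,4) is feasible, giving 54.
(u,v)=(0,6) is feasible, giving 54.
No feasible integer point exceeds 57.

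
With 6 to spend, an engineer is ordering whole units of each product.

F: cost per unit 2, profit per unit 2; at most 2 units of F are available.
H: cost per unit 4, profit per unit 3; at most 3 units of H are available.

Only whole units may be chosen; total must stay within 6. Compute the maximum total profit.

This is a bounded integer knapsack.
Take 1×F and 1×H: cost 6 ≤ 6, profit 1·2 + 1·3 = 5.
No other integer combination yields more.

5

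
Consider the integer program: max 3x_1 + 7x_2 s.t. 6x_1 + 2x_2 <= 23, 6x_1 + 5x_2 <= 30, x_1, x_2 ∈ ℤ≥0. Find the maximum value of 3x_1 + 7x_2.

(x_1,x_2)=(0,6): 6·0+2·6=12≤23, 6·0+5·6=30≤30, objective 42.
(x_1,x_2)=(0,5): 6·0+2·5=10≤23, 6·0+5·5=25≤30, objective 35.
The best lattice point is (0,6), giving 42.

42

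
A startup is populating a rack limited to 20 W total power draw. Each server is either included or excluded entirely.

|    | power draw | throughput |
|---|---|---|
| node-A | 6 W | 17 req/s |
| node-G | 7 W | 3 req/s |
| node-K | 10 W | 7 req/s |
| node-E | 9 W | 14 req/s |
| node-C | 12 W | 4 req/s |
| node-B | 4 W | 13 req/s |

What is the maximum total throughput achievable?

Take node-A, node-E, and node-B: power draw 6 + 9 + 4 = 19 ≤ 20, throughput 17 + 14 + 13 = 44.
No other feasible combination does better.

44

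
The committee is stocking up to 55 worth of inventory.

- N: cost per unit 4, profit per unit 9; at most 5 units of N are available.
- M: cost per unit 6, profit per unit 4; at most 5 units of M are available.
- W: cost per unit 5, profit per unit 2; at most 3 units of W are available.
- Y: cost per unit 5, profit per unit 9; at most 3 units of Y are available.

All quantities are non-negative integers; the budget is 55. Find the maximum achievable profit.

84

5×N, 2×M, 1×W, and 3×Y: cost 52 ≤ 55, profit 5·9 + 2·4 + 1·2 + 3·9 = 82.
5×N, 3×M, and 3×Y: cost 53 ≤ 55, profit 5·9 + 3·4 + 3·9 = 84.
Best is 84.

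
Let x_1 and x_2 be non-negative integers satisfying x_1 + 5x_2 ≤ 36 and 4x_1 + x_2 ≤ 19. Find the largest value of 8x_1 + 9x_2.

78

The continuous relaxation peaks at (3.11, 6.58) with value 84.05; rounding to a feasible lattice point costs some objective.
(x_1,x_2)=(3,6): 1·3+5·6=33≤36, 4·3+1·6=18≤19, objective 78.
(x_1,x_2)=(2,6): 1·2+5·6=32≤36, 4·2+1·6=14≤19, objective 70.
The best lattice point is (3,6), giving 78.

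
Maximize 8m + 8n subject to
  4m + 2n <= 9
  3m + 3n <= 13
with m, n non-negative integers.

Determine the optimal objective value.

32

Relaxing integrality, the LP optimum is 34.67 at (m,n) = (0, 4.33), which is not an integer point.
(m,n)=(0,4): 4·0+2·4=8≤9, 3·0+3·4=12≤13, objective 32.
(m,n)=(0,3): 4·0+2·3=6≤9, 3·0+3·3=9≤13, objective 24.
The best lattice point is (0,4), giving 32.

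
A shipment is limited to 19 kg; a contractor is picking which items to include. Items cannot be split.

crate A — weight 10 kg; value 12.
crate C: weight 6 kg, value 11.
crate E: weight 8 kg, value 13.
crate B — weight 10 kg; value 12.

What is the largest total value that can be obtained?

Take crate A and crate E: weight 10 + 8 = 18 ≤ 19, value 12 + 13 = 25.
No feasible combination exceeds this.

25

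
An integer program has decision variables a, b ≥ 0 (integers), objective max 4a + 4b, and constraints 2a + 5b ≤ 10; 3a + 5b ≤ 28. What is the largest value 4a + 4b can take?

(a,b)=(5,0): 2·5+5·0=10≤10, 3·5+5·0=15≤28, objective 20.
(a,b)=(4,0): 2·4+5·0=8≤10, 3·4+5·0=12≤28, objective 16.
No feasible integer point exceeds 20.

20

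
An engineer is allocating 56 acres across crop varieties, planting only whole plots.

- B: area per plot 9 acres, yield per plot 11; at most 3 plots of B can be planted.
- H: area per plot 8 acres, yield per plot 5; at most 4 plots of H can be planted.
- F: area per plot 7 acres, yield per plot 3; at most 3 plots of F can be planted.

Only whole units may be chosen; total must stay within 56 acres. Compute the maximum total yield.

B has the best ratio (11/9); taking only B gives at most 3×11 = 33 (stopped by the supply cap of 3).
Mixing does better — 3×B and 3×H: area 51 ≤ 56, yield 3·11 + 3·5 = 48.

48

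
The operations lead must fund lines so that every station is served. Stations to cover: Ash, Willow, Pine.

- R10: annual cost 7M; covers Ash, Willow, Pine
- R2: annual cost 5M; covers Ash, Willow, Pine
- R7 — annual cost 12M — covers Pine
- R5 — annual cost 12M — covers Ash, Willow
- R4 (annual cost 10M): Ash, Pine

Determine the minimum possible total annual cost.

R2 alone covers Ash, Willow, Pine — every station.
Total annual cost: 5.
No cover costs less than 5.

5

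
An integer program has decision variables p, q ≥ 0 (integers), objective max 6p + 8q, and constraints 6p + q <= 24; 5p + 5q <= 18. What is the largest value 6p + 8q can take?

24

Relaxing integrality, the LP optimum is 28.80 at (p,q) = (0, 3.6), which is not an integer point.
(p,q)=(0,3): 6·0+1·3=3≤24, 5·0+5·3=15≤18, objective 24.
(p,q)=(1,2): 6·1+1·2=8≤24, 5·1+5·2=15≤18, objective 22.
(p,q)=(0,2): 6·0+1·2=2≤24, 5·0+5·2=10≤18, objective 16.
No feasible integer point exceeds 24.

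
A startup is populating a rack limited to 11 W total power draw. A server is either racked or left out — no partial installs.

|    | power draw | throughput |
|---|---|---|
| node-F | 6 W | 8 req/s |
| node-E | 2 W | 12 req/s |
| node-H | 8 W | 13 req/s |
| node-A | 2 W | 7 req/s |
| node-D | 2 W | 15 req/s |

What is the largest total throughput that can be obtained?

Take node-F, node-E, and node-D: power draw 6 + 2 + 2 = 10 ≤ 11, throughput 8 + 12 + 15 = 35.
No other feasible combination does better.

35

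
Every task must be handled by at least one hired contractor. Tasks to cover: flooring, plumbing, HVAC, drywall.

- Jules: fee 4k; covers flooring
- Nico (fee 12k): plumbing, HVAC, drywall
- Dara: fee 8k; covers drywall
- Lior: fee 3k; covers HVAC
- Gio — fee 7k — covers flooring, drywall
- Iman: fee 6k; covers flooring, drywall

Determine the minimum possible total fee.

16

The greedy cost-per-new-task heuristic would pick Lior, Iman, and Nico for 21, but a cheaper cover exists.
Choose Jules and Nico: together they cover flooring, plumbing, HVAC, drywall — every task.
Total fee: 4 + 12 = 16.
No cover costs less than 16.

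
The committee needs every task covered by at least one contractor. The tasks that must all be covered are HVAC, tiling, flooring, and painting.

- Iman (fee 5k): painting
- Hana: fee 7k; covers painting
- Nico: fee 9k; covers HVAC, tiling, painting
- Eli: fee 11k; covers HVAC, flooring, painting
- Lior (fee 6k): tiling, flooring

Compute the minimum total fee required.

15

Choose Nico and Lior: together they cover HVAC, tiling, flooring, painting — every task.
Total fee: 9 + 6 = 15.
No cover costs less than 15.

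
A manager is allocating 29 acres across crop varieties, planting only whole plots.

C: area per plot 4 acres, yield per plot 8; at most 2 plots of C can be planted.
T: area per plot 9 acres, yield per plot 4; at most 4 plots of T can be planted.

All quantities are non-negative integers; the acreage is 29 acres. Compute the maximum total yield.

24

This is a bounded integer knapsack.
2×C and 1×T: area 17 ≤ 29, yield 2·8 + 1·4 = 20.
2×C and 2×T: area 26 ≤ 29, yield 2·8 + 2·4 = 24.
Best is 24.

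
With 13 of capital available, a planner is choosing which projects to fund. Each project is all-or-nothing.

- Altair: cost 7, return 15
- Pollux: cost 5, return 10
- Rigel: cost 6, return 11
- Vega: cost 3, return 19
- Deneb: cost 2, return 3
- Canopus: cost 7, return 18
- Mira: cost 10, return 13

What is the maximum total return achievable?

40

Take Vega, Deneb, and Canopus: cost 3 + 2 + 7 = 12 ≤ 13, return 19 + 3 + 18 = 40.
No other feasible combination does better.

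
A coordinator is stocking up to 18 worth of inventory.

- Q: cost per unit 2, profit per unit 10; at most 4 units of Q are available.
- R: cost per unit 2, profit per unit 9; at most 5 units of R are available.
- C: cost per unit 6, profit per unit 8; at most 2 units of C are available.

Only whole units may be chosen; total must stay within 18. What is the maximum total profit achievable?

4×Q and 5×R: cost 18 ≤ 18, profit 4·10 + 5·9 = 85.
4×Q and 4×R: cost 16 ≤ 18, profit 4·10 + 4·9 = 76.
Best is 85.

85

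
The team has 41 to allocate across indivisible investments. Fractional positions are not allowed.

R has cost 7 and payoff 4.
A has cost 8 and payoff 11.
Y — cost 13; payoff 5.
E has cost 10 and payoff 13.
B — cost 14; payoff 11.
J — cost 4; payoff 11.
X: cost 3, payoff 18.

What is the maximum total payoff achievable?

Treat it as a binary knapsack problem.
Take A, E, B, J, and X: cost 8 + 10 + 14 + 4 + 3 = 39 ≤ 41, payoff 11 + 13 + 11 + 11 + 18 = 64.
No other feasible combination does better.

64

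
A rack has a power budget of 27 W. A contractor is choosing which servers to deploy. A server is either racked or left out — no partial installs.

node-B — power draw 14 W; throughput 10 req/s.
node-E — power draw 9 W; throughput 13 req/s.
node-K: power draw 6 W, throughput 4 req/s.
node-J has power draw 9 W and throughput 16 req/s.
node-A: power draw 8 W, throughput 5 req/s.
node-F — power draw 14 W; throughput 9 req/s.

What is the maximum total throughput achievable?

Allowing fractional choices, the relaxed optimum would be about 35.4, but servers are indivisible.
node-E + node-K + node-J: power draw 9 + 6 + 9 = 24 ≤ 27, throughput 13 + 4 + 16 = 33.
node-E + node-J + node-A: power draw 9 + 9 + 8 = 26 ≤ 27, throughput 13 + 16 + 5 = 34.
node-E + node-J: power draw 9 + 9 = 18 ≤ 27, throughput 13 + 16 = 29.
Best is node-E, node-J, and node-A with total throughput 34.

34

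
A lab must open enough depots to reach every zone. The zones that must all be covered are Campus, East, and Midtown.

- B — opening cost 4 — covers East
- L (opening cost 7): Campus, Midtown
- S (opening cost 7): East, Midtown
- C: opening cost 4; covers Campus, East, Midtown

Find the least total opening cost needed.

C alone covers Campus, East, Midtown — every zone.
Total opening cost: 4.
No cover costs less than 4.

4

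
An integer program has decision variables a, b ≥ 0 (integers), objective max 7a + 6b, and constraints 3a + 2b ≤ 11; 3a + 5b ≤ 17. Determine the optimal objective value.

27

(a,b)=(3,1): 3·3+2·1=11≤11, 3·3+5·1=14≤17, objective 27.
(a,b)=(2,2): 3·2+2·2=10≤11, 3·2+5·2=16≤17, objective 26.
Maximum is 27 at (a,b)=(3,1).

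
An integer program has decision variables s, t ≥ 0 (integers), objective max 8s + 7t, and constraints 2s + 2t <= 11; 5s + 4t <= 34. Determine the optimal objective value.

40

The continuous relaxation peaks at (5.5, 0) with value 44.00; rounding to a feasible lattice point costs some objective.
(s,t)=(5,0): 2·5+2·0=10≤11, 5·5+4·0=25≤34, objective 40.
(s,t)=(4,1): 2·4+2·1=10≤11, 5·4+4·1=24≤34, objective 39.
(s,t)=(4,0): 2·4+2·0=8≤11, 5·4+4·0=20≤34, objective 32.
The best lattice point is (5,0), giving 40.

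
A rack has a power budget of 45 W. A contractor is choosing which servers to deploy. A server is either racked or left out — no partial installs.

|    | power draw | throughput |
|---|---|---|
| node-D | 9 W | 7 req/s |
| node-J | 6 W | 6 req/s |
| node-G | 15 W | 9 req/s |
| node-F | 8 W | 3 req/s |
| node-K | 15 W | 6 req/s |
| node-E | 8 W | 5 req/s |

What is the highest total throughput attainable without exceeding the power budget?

Take node-D, node-J, node-G, and node-K: power draw 9 + 6 + 15 + 15 = 45 ≤ 45, throughput 7 + 6 + 9 + 6 = 28.
No other feasible combination does better.

28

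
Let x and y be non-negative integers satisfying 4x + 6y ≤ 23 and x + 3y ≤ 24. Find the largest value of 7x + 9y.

The continuous relaxation peaks at (5.75, 0) with value 40.25; rounding to a feasible lattice point costs some objective.
(x,y)=(4,1) is feasible, giving 37.
(x,y)=(5,0) is feasible, giving 35.
(x,y)=(3,1) is feasible, giving 30.
No feasible integer point exceeds 37.

37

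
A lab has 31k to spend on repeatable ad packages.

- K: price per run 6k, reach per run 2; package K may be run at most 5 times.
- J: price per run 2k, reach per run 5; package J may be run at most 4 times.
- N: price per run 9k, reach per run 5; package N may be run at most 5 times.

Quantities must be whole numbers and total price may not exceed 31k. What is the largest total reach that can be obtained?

30

J has the best ratio (5/2); taking only J gives at most 4×5 = 20 (stopped by the supply cap of 4).
Mixing does better — 4×J and 2×N: price 26 ≤ 31, reach 4·5 + 2·5 = 30.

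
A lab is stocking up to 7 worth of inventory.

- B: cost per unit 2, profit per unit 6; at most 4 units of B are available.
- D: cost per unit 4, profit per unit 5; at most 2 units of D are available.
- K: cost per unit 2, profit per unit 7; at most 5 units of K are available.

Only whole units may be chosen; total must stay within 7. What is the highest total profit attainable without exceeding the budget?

21

This is a bounded integer knapsack.
1×B and 2×K: cost 6 ≤ 7, profit 1·6 + 2·7 = 20.
3×K: cost 6 ≤ 7, profit 3·7 = 21.
Best is 21.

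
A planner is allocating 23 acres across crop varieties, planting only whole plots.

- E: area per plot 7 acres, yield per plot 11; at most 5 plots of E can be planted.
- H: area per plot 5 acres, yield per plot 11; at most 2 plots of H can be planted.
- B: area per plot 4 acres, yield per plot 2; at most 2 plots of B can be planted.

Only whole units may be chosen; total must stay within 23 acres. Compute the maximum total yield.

35

This is a bounded integer knapsack.
H has the best ratio (11/5); taking only H gives at most 2×11 = 22 (stopped by the supply cap of 2).
Mixing does better — 1×E, 2×H, and 1×B: area 21 ≤ 23, yield 1·11 + 2·11 + 1·2 = 35.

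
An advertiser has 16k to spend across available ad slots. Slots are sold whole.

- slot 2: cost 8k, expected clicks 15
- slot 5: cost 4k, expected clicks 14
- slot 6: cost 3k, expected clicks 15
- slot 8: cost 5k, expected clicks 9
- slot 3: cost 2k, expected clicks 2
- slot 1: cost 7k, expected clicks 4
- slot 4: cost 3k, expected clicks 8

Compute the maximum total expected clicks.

46

Treat it as a binary knapsack problem.
Take slot 5, slot 6, slot 8, and slot 4: cost 4 + 3 + 5 + 3 = 15 ≤ 16, expected clicks 14 + 15 + 9 + 8 = 46.
No other feasible combination does better.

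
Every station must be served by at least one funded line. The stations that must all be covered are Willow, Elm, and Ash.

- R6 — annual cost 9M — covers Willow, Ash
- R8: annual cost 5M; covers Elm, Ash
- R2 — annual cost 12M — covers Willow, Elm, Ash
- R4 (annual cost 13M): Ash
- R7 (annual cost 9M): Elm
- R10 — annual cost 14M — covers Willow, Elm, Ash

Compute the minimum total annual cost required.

The greedy cost-per-new-station heuristic would pick R8 and R6 for 14, but a cheaper cover exists.
R2 alone covers Willow, Elm, Ash — every station.
Total annual cost: 12.
No cover costs less than 12.

12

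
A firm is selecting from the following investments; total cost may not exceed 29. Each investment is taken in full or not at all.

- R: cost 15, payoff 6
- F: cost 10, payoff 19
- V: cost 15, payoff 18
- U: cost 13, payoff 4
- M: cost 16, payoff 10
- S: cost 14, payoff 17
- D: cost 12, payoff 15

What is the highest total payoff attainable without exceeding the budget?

37

Take F and V: cost 10 + 15 = 25 ≤ 29, payoff 19 + 18 = 37.
No other feasible combination does better.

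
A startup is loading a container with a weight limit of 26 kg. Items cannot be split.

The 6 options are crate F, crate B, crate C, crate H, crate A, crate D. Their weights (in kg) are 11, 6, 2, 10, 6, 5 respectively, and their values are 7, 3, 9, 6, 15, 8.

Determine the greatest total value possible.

39

Allowing fractional choices, the relaxed optimum would be about 40.2, but items are indivisible.
crate B + crate C + crate A + crate D: weight 6 + 2 + 6 + 5 = 19 ≤ 26, value 3 + 9 + 15 + 8 = 35.
crate C + crate H + crate A + crate D: weight 2 + 10 + 6 + 5 = 23 ≤ 26, value 9 + 6 + 15 + 8 = 38.
crate F + crate C + crate A + crate D: weight 11 + 2 + 6 + 5 = 24 ≤ 26, value 7 + 9 + 15 + 8 = 39.
Best is crate F, crate C, crate A, and crate D with total value 39.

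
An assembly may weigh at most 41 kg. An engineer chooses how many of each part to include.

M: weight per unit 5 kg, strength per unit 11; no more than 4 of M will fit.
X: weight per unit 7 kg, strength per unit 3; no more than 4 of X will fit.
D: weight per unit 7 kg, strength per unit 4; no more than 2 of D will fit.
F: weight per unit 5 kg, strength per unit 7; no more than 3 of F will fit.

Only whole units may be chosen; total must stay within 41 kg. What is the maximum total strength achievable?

65

4×M, 1×D, and 2×F: weight 37 ≤ 41, strength 4·11 + 1·4 + 2·7 = 62.
4×M and 3×F: weight 35 ≤ 41, strength 4·11 + 3·7 = 65.
Best is 65.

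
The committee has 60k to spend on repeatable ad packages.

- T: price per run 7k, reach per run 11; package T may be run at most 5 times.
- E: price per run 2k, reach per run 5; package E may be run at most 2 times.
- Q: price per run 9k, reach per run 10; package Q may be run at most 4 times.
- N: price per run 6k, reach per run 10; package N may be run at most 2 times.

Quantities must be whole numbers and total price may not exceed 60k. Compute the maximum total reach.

This is a bounded integer knapsack.
5×T, 2×E, 1×Q, and 2×N: price 60 ≤ 60, reach 5·11 + 2·5 + 1·10 + 2·10 = 95.
5×T, 1×E, 1×Q, and 2×N: price 58 ≤ 60, reach 5·11 + 1·5 + 1·10 + 2·10 = 90.
Best is 95.

95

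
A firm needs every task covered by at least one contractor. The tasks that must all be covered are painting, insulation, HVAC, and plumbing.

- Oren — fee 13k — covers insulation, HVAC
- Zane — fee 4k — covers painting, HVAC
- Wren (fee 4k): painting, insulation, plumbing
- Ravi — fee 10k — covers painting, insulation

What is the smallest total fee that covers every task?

8

Choose Zane and Wren: together they cover painting, insulation, HVAC, plumbing — every task.
Total fee: 4 + 4 = 8.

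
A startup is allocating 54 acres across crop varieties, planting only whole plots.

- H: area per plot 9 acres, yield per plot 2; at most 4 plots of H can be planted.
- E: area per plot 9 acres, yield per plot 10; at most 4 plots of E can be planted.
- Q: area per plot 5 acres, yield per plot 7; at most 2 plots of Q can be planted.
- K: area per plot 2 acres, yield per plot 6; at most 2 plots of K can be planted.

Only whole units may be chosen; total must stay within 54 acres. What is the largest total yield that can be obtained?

66

Take 4×E, 2×Q, and 2×K: area 50 ≤ 54, yield 4·10 + 2·7 + 2·6 = 66.
K has the best ratio (6/2) and is taken to its limit of 2; remaining capacity is filled optimally with the others.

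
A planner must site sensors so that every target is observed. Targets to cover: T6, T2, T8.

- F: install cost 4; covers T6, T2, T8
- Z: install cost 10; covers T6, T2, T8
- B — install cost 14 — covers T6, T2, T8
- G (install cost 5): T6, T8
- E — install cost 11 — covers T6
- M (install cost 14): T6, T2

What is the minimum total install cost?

4

F alone covers T6, T2, T8 — every target.
Total install cost: 4.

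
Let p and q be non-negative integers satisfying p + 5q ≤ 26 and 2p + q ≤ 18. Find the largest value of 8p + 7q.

(p,q)=(8,2) is feasible, giving 78.
(p,q)=(7,3) is feasible, giving 77.
The best lattice point is (8,2), giving 78.

78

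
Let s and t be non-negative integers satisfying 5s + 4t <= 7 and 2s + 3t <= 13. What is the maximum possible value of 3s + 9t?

9

Relaxing integrality, the LP optimum is 15.75 at (s,t) = (0, 1.75), which is not an integer point.
(s,t)=(0,1): 5·0+4·1=4≤7, 2·0+3·1=3≤13, objective 9.
(s,t)=(1,0): 5·1+4·0=5≤7, 2·1+3·0=2≤13, objective 3.
Maximum is 9 at (s,t)=(0,1).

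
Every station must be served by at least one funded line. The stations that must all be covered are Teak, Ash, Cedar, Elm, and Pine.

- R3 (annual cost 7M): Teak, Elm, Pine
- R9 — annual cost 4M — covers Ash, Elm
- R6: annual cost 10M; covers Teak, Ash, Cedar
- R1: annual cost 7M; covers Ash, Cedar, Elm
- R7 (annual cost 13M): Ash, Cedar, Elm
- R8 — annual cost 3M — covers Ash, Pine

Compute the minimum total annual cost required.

14

The greedy cost-per-new-station heuristic would pick R8, R3, and R1 for 17, but a cheaper cover exists.
Choose R3 and R1: together they cover Teak, Ash, Cedar, Elm, Pine — every station.
Total annual cost: 7 + 7 = 14.
No cover costs less than 14.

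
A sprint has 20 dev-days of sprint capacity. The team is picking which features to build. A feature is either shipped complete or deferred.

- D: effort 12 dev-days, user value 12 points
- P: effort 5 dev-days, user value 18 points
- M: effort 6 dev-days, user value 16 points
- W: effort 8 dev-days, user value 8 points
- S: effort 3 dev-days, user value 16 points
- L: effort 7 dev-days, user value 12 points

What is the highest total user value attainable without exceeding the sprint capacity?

50

Treat it as a binary knapsack problem.
Allowing fractional choices, the relaxed optimum would be about 60.3, but features are indivisible.
P + M + S: effort 5 + 6 + 3 = 14 ≤ 20, user value 18 + 16 + 16 = 50.
P + S + L: effort 5 + 3 + 7 = 15 ≤ 20, user value 18 + 16 + 12 = 46.
P + M + L: effort 5 + 6 + 7 = 18 ≤ 20, user value 18 + 16 + 12 = 46.
Best is P, M, and S with total user value 50.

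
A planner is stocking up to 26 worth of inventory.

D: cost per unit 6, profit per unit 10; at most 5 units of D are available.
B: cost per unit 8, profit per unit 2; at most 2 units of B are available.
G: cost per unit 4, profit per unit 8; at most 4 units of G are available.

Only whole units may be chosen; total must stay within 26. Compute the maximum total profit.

46

This is a bounded integer knapsack.
G has the best ratio (8/4); taking only G gives at most 4×8 = 32 (stopped by the supply cap of 4).
Mixing does better — 3×D and 2×G: cost 26 ≤ 26, profit 3·10 + 2·8 = 46.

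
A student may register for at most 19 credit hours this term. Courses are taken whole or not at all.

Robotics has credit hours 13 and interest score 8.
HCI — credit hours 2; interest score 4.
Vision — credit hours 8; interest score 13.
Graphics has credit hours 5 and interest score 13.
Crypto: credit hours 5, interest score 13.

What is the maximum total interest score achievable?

Vision + Graphics + Crypto: credit hours 8 + 5 + 5 = 18 ≤ 19, interest score 13 + 13 + 13 = 39.
HCI + Graphics + Crypto: credit hours 2 + 5 + 5 = 12 ≤ 19, interest score 4 + 13 + 13 = 30.
Best is Vision, Graphics, and Crypto with total interest score 39.

39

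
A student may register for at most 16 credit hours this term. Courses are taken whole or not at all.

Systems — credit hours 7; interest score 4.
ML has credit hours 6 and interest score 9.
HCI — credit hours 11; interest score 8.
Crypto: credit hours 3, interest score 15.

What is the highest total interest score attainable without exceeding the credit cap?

28

Allowing fractional choices, the relaxed optimum would be about 29.1, but courses are indivisible.
HCI + Crypto: credit hours 11 + 3 = 14 ≤ 16, interest score 8 + 15 = 23.
ML + Crypto: credit hours 6 + 3 = 9 ≤ 16, interest score 9 + 15 = 24.
Systems + ML + Crypto: credit hours 7 + 6 + 3 = 16 ≤ 16, interest score 4 + 9 + 15 = 28.
Best is Systems, ML, and Crypto with total interest score 28.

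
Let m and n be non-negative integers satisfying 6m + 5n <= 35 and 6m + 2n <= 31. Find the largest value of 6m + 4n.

32

Relaxing integrality, the LP optimum is 33.67 at (m,n) = (4.72, 1.33), which is not an integer point.
(m,n)=(4,2): 6·4+5·2=34≤35, 6·4+2·2=28≤31, objective 32.
(m,n)=(3,3): 6·3+5·3=33≤35, 6·3+2·3=24≤31, objective 30.
(m,n)=(5,0): 6·5+5·0=30≤35, 6·5+2·0=30≤31, objective 30.
No feasible integer point exceeds 32.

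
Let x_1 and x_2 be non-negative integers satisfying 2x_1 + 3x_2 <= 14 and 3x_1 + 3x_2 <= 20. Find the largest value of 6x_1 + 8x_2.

40

(x_1,x_2)=(4,2): 2·4+3·2=14≤14, 3·4+3·2=18≤20, objective 40.
(x_1,x_2)=(5,1): 2·5+3·1=13≤14, 3·5+3·1=18≤20, objective 38.
Maximum is 40 at (x_1,x_2)=(4,2).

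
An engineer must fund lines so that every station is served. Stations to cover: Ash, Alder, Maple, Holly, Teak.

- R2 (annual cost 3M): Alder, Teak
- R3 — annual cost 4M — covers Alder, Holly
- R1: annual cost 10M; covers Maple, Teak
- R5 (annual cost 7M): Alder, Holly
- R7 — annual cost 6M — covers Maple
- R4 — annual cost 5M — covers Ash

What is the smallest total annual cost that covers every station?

This is an integer covering problem.
Choose R2, R3, R7, and R4: together they cover Ash, Alder, Maple, Holly, Teak — every station.
Total annual cost: 3 + 4 + 6 + 5 = 18.

18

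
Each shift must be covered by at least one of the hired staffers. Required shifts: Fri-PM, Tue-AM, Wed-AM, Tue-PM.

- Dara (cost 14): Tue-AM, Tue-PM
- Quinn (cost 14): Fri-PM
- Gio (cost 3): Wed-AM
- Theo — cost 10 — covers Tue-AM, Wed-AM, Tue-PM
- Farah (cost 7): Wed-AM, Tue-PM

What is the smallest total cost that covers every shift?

The greedy cost-per-new-shift heuristic would pick Gio, Theo, and Quinn for 27, but a cheaper cover exists.
Choose Quinn and Theo: together they cover Fri-PM, Tue-AM, Wed-AM, Tue-PM — every shift.
Total cost: 14 + 10 = 24.
No cover costs less than 24.

24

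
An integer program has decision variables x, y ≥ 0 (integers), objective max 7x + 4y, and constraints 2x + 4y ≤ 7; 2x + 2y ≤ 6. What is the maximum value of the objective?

(x,y)=(3,0): 2·3+4·0=6≤7, 2·3+2·0=6≤6, objective 21.
(x,y)=(2,0): 2·2+4·0=4≤7, 2·2+2·0=4≤6, objective 14.
Maximum is 21 at (x,y)=(3,0).

21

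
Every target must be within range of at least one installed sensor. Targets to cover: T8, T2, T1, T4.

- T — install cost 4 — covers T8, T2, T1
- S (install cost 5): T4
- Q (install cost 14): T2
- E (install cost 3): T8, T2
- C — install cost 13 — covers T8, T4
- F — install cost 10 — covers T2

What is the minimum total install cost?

9

This is a weighted set-cover instance.
Choose T and S: together they cover T8, T2, T1, T4 — every target.
Total install cost: 4 + 5 = 9.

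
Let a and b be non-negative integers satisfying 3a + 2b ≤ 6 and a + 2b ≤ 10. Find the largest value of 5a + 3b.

10

(a,b)=(2,0): 3·2+2·0=6≤6, 1·2+2·0=2≤10, objective 10.
(a,b)=(1,1): 3·1+2·1=5≤6, 1·1+2·1=3≤10, objective 8.
The best lattice point is (2,0), giving 10.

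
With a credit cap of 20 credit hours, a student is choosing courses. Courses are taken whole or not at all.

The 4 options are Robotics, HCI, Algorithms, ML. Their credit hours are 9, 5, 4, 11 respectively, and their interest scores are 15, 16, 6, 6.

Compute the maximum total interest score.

This is a 0-1 knapsack instance.
Robotics + HCI: credit hours 9 + 5 = 14 ≤ 20, interest score 15 + 16 = 31.
Robotics + HCI + Algorithms: credit hours 9 + 5 + 4 = 18 ≤ 20, interest score 15 + 16 + 6 = 37.
HCI + Algorithms + ML: credit hours 5 + 4 + 11 = 20 ≤ 20, interest score 16 + 6 + 6 = 28.
Best is Robotics, HCI, and Algorithms with total interest score 37.

37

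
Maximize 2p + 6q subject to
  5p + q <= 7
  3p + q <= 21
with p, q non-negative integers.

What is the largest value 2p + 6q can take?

(p,q)=(0,7): 5·0+1·7=7≤7, 3·0+1·7=7≤21, objective 42.
(p,q)=(0,6): 5·0+1·6=6≤7, 3·0+1·6=6≤21, objective 36.
No feasible integer point exceeds 42.

42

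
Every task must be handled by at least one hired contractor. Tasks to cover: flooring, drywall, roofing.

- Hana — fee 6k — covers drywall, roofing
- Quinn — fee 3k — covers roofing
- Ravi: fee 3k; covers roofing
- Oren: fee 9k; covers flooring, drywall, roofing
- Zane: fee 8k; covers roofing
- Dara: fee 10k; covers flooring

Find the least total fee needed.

The greedy cost-per-new-task heuristic would pick Hana and Oren for 15, but a cheaper cover exists.
Oren alone covers flooring, drywall, roofing — every task.
Total fee: 9.
No cover costs less than 9.

9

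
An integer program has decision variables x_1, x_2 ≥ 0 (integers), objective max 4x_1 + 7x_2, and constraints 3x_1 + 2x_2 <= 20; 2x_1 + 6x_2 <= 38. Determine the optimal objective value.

The continuous relaxation peaks at (3.14, 5.29) with value 49.57; rounding to a feasible lattice point costs some objective.
(x_1,x_2)=(3,5): 3·3+2·5=19≤20, 2·3+6·5=36≤38, objective 47.
(x_1,x_2)=(4,4): 3·4+2·4=20≤20, 2·4+6·4=32≤38, objective 44.
No feasible integer point exceeds 47.

47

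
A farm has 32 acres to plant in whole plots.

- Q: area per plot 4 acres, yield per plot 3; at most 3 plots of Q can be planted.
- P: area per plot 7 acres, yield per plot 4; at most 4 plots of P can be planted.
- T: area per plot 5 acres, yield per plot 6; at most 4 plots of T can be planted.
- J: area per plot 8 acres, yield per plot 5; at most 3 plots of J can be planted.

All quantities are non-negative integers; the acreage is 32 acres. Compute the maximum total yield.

33

This is a bounded integer knapsack.
T has the best ratio (6/5); taking only T gives at most 4×6 = 24 (stopped by the supply cap of 4).
Mixing does better — 3×Q and 4×T: area 32 ≤ 32, yield 3·3 + 4·6 = 33.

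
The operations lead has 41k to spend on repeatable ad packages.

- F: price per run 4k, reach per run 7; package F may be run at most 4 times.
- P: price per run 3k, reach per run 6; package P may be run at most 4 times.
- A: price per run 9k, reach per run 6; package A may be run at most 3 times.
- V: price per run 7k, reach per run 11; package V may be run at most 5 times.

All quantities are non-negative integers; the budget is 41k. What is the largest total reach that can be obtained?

71

1×F, 3×P, and 4×V: price 41 ≤ 41, reach 1·7 + 3·6 + 4·11 = 69.
2×F, 4×P, and 3×V: price 41 ≤ 41, reach 2·7 + 4·6 + 3·11 = 71.
Best is 71.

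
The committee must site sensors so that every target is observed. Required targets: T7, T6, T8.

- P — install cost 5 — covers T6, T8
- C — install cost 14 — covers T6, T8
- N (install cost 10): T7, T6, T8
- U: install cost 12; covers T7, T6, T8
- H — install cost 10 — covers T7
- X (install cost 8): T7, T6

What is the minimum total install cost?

The greedy cost-per-new-target heuristic would pick P and X for 13, but a cheaper cover exists.
N alone covers T7, T6, T8 — every target.
Total install cost: 10.
No cover costs less than 10.

10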